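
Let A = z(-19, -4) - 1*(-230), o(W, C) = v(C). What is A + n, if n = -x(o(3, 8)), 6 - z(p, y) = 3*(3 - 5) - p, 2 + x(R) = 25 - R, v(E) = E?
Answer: 208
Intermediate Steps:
o(W, C) = C
x(R) = 23 - R (x(R) = -2 + (25 - R) = 23 - R)
z(p, y) = 12 + p (z(p, y) = 6 - (3*(3 - 5) - p) = 6 - (3*(-2) - p) = 6 - (-6 - p) = 6 + (6 + p) = 12 + p)
A = 223 (A = (12 - 19) - 1*(-230) = -7 + 230 = 223)
n = -15 (n = -(23 - 1*8) = -(23 - 8) = -1*15 = -15)
A + n = 223 - 15 = 208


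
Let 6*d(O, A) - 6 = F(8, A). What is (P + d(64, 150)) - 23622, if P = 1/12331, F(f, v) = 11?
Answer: -1747487659/73986 ≈ -23619.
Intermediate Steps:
d(O, A) = 17/6 (d(O, A) = 1 + (⅙)*11 = 1 + 11/6 = 17/6)
P = 1/12331 ≈ 8.1096e-5
(P + d(64, 150)) - 23622 = (1/12331 + 17/6) - 23622 = 209633/73986 - 23622 = -1747487659/73986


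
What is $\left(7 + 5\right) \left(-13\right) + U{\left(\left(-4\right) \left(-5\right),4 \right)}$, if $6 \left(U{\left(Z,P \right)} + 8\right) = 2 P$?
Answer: $- \frac{488}{3} \approx -162.67$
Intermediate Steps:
$U{\left(Z,P \right)} = -8 + \frac{P}{3}$ ($U{\left(Z,P \right)} = -8 + \frac{2 P}{6} = -8 + \frac{P}{3}$)
$\left(7 + 5\right) \left(-13\right) + U{\left(\left(-4\right) \left(-5\right),4 \right)} = \left(7 + 5\right) \left(-13\right) + \left(-8 + \frac{1}{3} \cdot 4\right) = 12 \left(-13\right) + \left(-8 + \frac{4}{3}\right) = -156 - \frac{20}{3} = - \frac{488}{3}$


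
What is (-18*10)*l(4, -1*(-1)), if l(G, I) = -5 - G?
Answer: 1620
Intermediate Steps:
(-18*10)*l(4, -1*(-1)) = (-18*10)*(-5 - 1*4) = -180*(-5 - 4) = -180*(-9) = 1620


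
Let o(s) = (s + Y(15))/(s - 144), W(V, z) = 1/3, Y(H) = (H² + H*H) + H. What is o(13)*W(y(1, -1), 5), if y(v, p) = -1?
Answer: -478/393 ≈ -1.2163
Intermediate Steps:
Y(H) = H + 2*H² (Y(H) = (H² + H²) + H = 2*H² + H = H + 2*H²)
W(V, z) = ⅓
o(s) = (465 + s)/(-144 + s) (o(s) = (s + 15*(1 + 2*15))/(s - 144) = (s + 15*(1 + 30))/(-144 + s) = (s + 15*31)/(-144 + s) = (s + 465)/(-144 + s) = (465 + s)/(-144 + s))
o(13)*W(y(1, -1), 5) = ((465 + 13)/(-144 + 13))*(⅓) = (478/(-131))*(⅓) = -1/131*478*(⅓) = -478/131*⅓ = -478/393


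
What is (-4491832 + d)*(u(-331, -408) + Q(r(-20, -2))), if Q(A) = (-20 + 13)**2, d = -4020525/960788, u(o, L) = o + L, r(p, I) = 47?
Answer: 1488917294928645/480394 ≈ 3.0994e+9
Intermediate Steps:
u(o, L) = L + o
d = -4020525/960788 (d = -4020525*1/960788 = -4020525/960788 ≈ -4.1846)
Q(A) = 49 (Q(A) = (-7)**2 = 49)
(-4491832 + d)*(u(-331, -408) + Q(r(-20, -2))) = (-4491832 - 4020525/960788)*((-408 - 331) + 49) = -4315702304141*(-739 + 49)/960788 = -4315702304141/960788*(-690) = 1488917294928645/480394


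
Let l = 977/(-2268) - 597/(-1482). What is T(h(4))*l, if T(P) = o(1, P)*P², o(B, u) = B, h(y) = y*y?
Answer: -1001792/140049 ≈ -7.1532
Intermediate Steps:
h(y) = y²
T(P) = P² (T(P) = 1*P² = P²)
l = -15653/560196 (l = 977*(-1/2268) - 597*(-1/1482) = -977/2268 + 199/494 = -15653/560196 ≈ -0.027942)
T(h(4))*l = (4²)²*(-15653/560196) = 16²*(-15653/560196) = 256*(-15653/560196) = -1001792/140049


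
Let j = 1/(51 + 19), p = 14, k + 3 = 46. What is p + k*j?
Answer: 1023/70 ≈ 14.614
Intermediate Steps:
k = 43 (k = -3 + 46 = 43)
j = 1/70 ≈ 0.014286
p + k*j = 14 + 43*(1/70) = 14 + 43/70 = 1023/70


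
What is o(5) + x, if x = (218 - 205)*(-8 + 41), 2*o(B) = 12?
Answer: 435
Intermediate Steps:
o(B) = 6 (o(B) = (½)*12 = 6)
x = 429 (x = 13*33 = 429)
o(5) + x = 6 + 429 = 435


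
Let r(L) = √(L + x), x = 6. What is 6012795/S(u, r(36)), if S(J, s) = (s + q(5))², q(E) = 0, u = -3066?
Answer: 2004265/14 ≈ 1.4316e+5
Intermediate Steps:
r(L) = √(6 + L) (r(L) = √(L + 6) = √(6 + L))
S(J, s) = s² (S(J, s) = (s + 0)² = s²)
6012795/S(u, r(36)) = 6012795/((√(6 + 36))²) = 6012795/((√42)²) = 6012795/42 = 6012795*(1/42) = 2004265/14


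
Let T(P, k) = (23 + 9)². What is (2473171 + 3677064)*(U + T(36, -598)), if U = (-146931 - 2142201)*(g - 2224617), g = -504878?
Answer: 38427740569560700540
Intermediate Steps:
U = 6248174348340 (U = (-146931 - 2142201)*(-504878 - 2224617) = -2289132*(-2729495) = 6248174348340)
T(P, k) = 1024 (T(P, k) = 32² = 1024)
(2473171 + 3677064)*(U + T(36, -598)) = (2473171 + 3677064)*(6248174348340 + 1024) = 6150235*6248174349364 = 38427740569560700540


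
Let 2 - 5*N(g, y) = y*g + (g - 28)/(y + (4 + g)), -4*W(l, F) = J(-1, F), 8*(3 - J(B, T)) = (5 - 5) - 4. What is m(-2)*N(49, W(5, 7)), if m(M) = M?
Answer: -49453/2780 ≈ -17.789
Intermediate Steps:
J(B, T) = 7/2 (J(B, T) = 3 - ((5 - 5) - 4)/8 = 3 - (0 - 4)/8 = 3 - ⅛*(-4) = 3 + ½ = 7/2)
W(l, F) = -7/8 (W(l, F) = -¼*7/2 = -7/8)
N(g, y) = ⅖ - g*y/5 - (-28 + g)/(5*(4 + g + y)) (N(g, y) = ⅖ - (y*g + (g - 28)/(y + (4 + g)))/5 = ⅖ - (g*y + (-28 + g)/(4 + g + y))/5 = ⅖ + (-g*y/5 - (-28 + g)/(5*(4 + g + y))) = ⅖ - g*y/5 - (-28 + g)/(5*(4 + g + y)))
m(-2)*N(49, W(5, 7)) = -2*(36 + 49 + 2*(-7/8) - 1*49*(-7/8)² - 1*(-7/8)*49² - 4*49*(-7/8))/(5*(4 + 49 - 7/8)) = -2*(36 + 49 - 7/4 - 1*49*49/64 - 1*(-7/8)*2401 + 343/2)/(5*417/8) = -2*8*(36 + 49 - 7/4 - 2401/64 + 16807/8 + 343/2)/(5*417) = -2*8*148359/(5*417*64) = -2*49453/5560 = -49453/2780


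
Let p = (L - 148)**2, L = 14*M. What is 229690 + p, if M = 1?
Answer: 247646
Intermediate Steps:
L = 14 (L = 14*1 = 14)
p = 17956 (p = (14 - 148)**2 = (-134)**2 = 17956)
229690 + p = 229690 + 17956 = 247646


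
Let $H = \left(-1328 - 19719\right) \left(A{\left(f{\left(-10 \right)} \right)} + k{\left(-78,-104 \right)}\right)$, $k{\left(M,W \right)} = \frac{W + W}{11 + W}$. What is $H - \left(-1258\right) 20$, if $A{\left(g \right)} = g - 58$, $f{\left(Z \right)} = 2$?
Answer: $\frac{107574880}{93} \approx 1.1567 \cdot 10^{6}$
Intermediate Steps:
$k{\left(M,W \right)} = \frac{2 W}{11 + W}$
$A{\left(g \right)} = -58 + g$
$H = \frac{105235000}{93}$ ($H = \left(-1328 - 19719\right) \left(\left(-58 + 2\right) + 2 \left(-104\right) \frac{1}{11 - 104}\right) = - 21047 \left(-56 + 2 \left(-104\right) \frac{1}{-93}\right) = - 21047 \left(-56 + 2 \left(-104\right) \left(- \frac{1}{93}\right)\right) = - 21047 \left(-56 + \frac{208}{93}\right) = \left(-21047\right) \left(- \frac{5000}{93}\right) = \frac{105235000}{93} \approx 1.1316 \cdot 10^{6}$)
$H - \left(-1258\right) 20 = \frac{105235000}{93} - \left(-1258\right) 20 = \frac{105235000}{93} - -25160 = \frac{105235000}{93} + 25160 = \frac{107574880}{93}$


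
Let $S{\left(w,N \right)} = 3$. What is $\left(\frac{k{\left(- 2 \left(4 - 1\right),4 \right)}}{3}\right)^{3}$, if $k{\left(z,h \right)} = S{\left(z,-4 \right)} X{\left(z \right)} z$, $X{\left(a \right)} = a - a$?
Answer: $0$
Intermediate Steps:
$X{\left(a \right)} = 0$
$k{\left(z,h \right)} = 0$ ($k{\left(z,h \right)} = 3 \cdot 0 z = 0 z = 0$)
$\left(\frac{k{\left(- 2 \left(4 - 1\right),4 \right)}}{3}\right)^{3} = \left(\frac{0}{3}\right)^{3} = \left(0 \cdot \frac{1}{3}\right)^{3} = 0^{3} = 0$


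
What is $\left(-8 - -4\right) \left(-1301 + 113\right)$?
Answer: $4752$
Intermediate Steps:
$\left(-8 - -4\right) \left(-1301 + 113\right) = \left(-8 + 4\right) \left(-1188\right) = \left(-4\right) \left(-1188\right) = 4752$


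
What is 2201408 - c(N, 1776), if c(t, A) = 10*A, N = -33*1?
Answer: 2183648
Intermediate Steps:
N = -33
2201408 - c(N, 1776) = 2201408 - 10*1776 = 2201408 - 1*17760 = 2201408 - 17760 = 2183648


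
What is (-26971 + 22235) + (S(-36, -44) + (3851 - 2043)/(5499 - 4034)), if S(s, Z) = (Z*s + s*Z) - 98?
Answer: -2438882/1465 ≈ -1664.8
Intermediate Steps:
S(s, Z) = -98 + 2*Z*s (S(s, Z) = (Z*s + Z*s) - 98 = 2*Z*s - 98 = -98 + 2*Z*s)
(-26971 + 22235) + (S(-36, -44) + (3851 - 2043)/(5499 - 4034)) = (-26971 + 22235) + ((-98 + 2*(-44)*(-36)) + (3851 - 2043)/(5499 - 4034)) = -4736 + ((-98 + 3168) + 1808/1465) = -4736 + (3070 + 1808*(1/1465)) = -4736 + (3070 + 1808/1465) = -4736 + 4499358/1465 = -2438882/1465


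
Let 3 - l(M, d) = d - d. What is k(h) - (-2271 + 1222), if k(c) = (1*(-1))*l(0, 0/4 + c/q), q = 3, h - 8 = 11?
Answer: 1046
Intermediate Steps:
h = 19 (h = 8 + 11 = 19)
l(M, d) = 3 (l(M, d) = 3 - (d - d) = 3 - 1*0 = 3 + 0 = 3)
k(c) = -3 (k(c) = (1*(-1))*3 = -1*3 = -3)
k(h) - (-2271 + 1222) = -3 - (-2271 + 1222) = -3 - 1*(-1049) = -3 + 1049 = 1046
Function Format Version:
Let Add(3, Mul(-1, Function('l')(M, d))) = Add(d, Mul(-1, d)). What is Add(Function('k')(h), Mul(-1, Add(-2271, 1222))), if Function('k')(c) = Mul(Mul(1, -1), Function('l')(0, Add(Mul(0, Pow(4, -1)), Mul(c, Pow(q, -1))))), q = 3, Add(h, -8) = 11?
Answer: 1046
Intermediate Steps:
h = 19 (h = Add(8, 11) = 19)
Function('l')(M, d) = 3 (Function('l')(M, d) = Add(3, Mul(-1, Add(d, Mul(-1, d)))) = Add(3, Mul(-1, 0)) = Add(3, 0) = 3)
Function('k')(c) = -3 (Function('k')(c) = Mul(Mul(1, -1), 3) = Mul(-1, 3) = -3)
Add(Function('k')(h), Mul(-1, Add(-2271, 1222))) = Add(-3, Mul(-1, Add(-2271, 1222))) = Add(-3, Mul(-1, -1049)) = Add(-3, 1049) = 1046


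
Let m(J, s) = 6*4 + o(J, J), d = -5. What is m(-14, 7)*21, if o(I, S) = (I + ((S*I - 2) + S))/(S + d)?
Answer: 6090/19 ≈ 320.53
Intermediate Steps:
o(I, S) = (-2 + I + S + I*S)/(-5 + S) (o(I, S) = (I + ((S*I - 2) + S))/(S - 5) = (I + ((I*S - 2) + S))/(-5 + S) = (I + ((-2 + I*S) + S))/(-5 + S) = (I + (-2 + S + I*S))/(-5 + S) = (-2 + I + S + I*S)/(-5 + S))
m(J, s) = 24 + (-2 + J² + 2*J)/(-5 + J) (m(J, s) = 6*4 + (-2 + J + J + J*J)/(-5 + J) = 24 + (-2 + J + J + J²)/(-5 + J) = 24 + (-2 + J² + 2*J)/(-5 + J))
m(-14, 7)*21 = ((-122 + (-14)² + 26*(-14))/(-5 - 14))*21 = ((-122 + 196 - 364)/(-19))*21 = -1/19*(-290)*21 = (290/19)*21 = 6090/19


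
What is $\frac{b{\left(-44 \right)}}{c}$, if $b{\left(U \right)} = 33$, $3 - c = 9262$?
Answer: $- \frac{33}{9259} \approx -0.0035641$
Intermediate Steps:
$c = -9259$ ($c = 3 - 9262 = -9259$)
$\frac{b{\left(-44 \right)}}{c} = \frac{33}{-9259} = 33 \left(- \frac{1}{9259}\right) = - \frac{33}{9259}$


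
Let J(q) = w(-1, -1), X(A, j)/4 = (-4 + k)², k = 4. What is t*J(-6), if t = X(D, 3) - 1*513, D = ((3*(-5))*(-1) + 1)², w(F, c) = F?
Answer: 513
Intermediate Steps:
D = 256 (D = (-15*(-1) + 1)² = (15 + 1)² = 16² = 256)
X(A, j) = 0 (X(A, j) = 4*(-4 + 4)² = 4*0² = 4*0 = 0)
J(q) = -1
t = -513 (t = 0 - 1*513 = 0 - 513 = -513)
t*J(-6) = -513*(-1) = 513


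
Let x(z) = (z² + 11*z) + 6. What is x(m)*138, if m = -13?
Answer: 4416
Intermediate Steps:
x(z) = 6 + z² + 11*z
x(m)*138 = (6 + (-13)² + 11*(-13))*138 = (6 + 169 - 143)*138 = 32*138 = 4416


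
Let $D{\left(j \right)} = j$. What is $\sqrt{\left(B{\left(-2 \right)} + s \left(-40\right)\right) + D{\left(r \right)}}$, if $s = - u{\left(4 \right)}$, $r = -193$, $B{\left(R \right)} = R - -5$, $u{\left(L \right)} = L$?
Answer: $i \sqrt{30} \approx 5.4772 i$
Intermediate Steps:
$B{\left(R \right)} = 5 + R$ ($B{\left(R \right)} = R + 5 = 5 + R$)
$s = -4$ ($s = \left(-1\right) 4 = -4$)
$\sqrt{\left(B{\left(-2 \right)} + s \left(-40\right)\right) + D{\left(r \right)}} = \sqrt{\left(\left(5 - 2\right) - -160\right) - 193} = \sqrt{\left(3 + 160\right) - 193} = \sqrt{163 - 193} = \sqrt{-30} = i \sqrt{30}$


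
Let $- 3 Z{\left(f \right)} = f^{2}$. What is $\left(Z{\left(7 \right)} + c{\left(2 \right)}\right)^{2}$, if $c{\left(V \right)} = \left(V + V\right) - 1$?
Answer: $\frac{1600}{9} \approx 177.78$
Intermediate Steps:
$Z{\left(f \right)} = - \frac{f^{2}}{3}$
$c{\left(V \right)} = -1 + 2 V$ ($c{\left(V \right)} = 2 V - 1 = -1 + 2 V$)
$\left(Z{\left(7 \right)} + c{\left(2 \right)}\right)^{2} = \left(- \frac{7^{2}}{3} + \left(-1 + 2 \cdot 2\right)\right)^{2} = \left(\left(- \frac{1}{3}\right) 49 + \left(-1 + 4\right)\right)^{2} = \left(- \frac{49}{3} + 3\right)^{2} = \left(- \frac{40}{3}\right)^{2} = \frac{1600}{9}$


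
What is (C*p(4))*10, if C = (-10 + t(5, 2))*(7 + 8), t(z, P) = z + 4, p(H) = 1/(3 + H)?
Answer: -150/7 ≈ -21.429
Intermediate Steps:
t(z, P) = 4 + z
C = -15 (C = (-10 + (4 + 5))*(7 + 8) = (-10 + 9)*15 = -1*15 = -15)
(C*p(4))*10 = -15/(3 + 4)*10 = -15/7*10 = -150/7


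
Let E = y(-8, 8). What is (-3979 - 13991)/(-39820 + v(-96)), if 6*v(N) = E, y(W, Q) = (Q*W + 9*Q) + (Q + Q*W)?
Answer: 2995/6638 ≈ 0.45119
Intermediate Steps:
y(W, Q) = 10*Q + 2*Q*W (y(W, Q) = (9*Q + Q*W) + (Q + Q*W) = 10*Q + 2*Q*W)
E = -48 (E = 2*8*(5 - 8) = 2*8*(-3) = -48)
v(N) = -8 (v(N) = (1/6)*(-48) = -8)
(-3979 - 13991)/(-39820 + v(-96)) = (-3979 - 13991)/(-39820 - 8) = -17970/(-39828) = -17970*(-1/39828) = 2995/6638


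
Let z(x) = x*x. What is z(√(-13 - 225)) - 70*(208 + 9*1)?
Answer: -15428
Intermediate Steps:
z(x) = x²
z(√(-13 - 225)) - 70*(208 + 9*1) = (√(-13 - 225))² - 70*(208 + 9*1) = (√(-238))² - 70*(208 + 9) = (I*√238)² - 70*217 = -238 - 15190 = -15428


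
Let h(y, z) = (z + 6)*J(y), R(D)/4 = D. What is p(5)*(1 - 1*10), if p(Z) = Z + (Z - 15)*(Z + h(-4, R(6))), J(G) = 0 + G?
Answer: -10395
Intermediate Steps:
J(G) = G
R(D) = 4*D
h(y, z) = y*(6 + z) (h(y, z) = (z + 6)*y = (6 + z)*y = y*(6 + z))
p(Z) = Z + (-120 + Z)*(-15 + Z) (p(Z) = Z + (Z - 15)*(Z - 4*(6 + 4*6)) = Z + (-15 + Z)*(Z - 4*(6 + 24)) = Z + (-15 + Z)*(Z - 4*30) = Z + (-15 + Z)*(Z - 120) = Z + (-15 + Z)*(-120 + Z) = Z + (-120 + Z)*(-15 + Z))
p(5)*(1 - 1*10) = (1800 + 5² - 134*5)*(1 - 1*10) = (1800 + 25 - 670)*(1 - 10) = 1155*(-9) = -10395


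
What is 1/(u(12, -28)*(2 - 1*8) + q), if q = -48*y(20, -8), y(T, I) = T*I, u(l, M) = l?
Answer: 1/7608 ≈ 0.00013144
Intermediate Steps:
y(T, I) = I*T
q = 7680 (q = -(-384)*20 = -48*(-160) = 7680)
1/(u(12, -28)*(2 - 1*8) + q) = 1/(12*(2 - 1*8) + 7680) = 1/(12*(2 - 8) + 7680) = 1/(12*(-6) + 7680) = 1/(-72 + 7680) = 1/7608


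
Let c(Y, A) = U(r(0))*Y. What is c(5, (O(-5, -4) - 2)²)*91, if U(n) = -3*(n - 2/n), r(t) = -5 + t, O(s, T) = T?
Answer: 6279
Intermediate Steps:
U(n) = -3*n + 6/n
c(Y, A) = 69*Y/5 (c(Y, A) = (-3*(-5 + 0) + 6/(-5 + 0))*Y = (-3*(-5) + 6/(-5))*Y = (15 + 6*(-⅕))*Y = (15 - 6/5)*Y = 69*Y/5)
c(5, (O(-5, -4) - 2)²)*91 = ((69/5)*5)*91 = 69*91 = 6279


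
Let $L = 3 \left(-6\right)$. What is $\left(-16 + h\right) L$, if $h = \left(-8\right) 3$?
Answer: $720$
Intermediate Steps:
$h = -24$
$L = -18$
$\left(-16 + h\right) L = \left(-16 - 24\right) \left(-18\right) = \left(-40\right) \left(-18\right) = 720$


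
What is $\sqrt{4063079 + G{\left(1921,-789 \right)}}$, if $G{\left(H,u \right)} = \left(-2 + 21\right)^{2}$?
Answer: $4 \sqrt{253965} \approx 2015.8$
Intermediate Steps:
$G{\left(H,u \right)} = 361$ ($G{\left(H,u \right)} = 19^{2} = 361$)
$\sqrt{4063079 + G{\left(1921,-789 \right)}} = \sqrt{4063079 + 361} = \sqrt{4063440} = 4 \sqrt{253965}$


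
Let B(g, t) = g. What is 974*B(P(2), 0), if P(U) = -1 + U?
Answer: 974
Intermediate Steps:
974*B(P(2), 0) = 974*(-1 + 2) = 974*1 = 974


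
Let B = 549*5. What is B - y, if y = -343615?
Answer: 346360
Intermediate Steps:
B = 2745
B - y = 2745 - 1*(-343615) = 2745 + 343615 = 346360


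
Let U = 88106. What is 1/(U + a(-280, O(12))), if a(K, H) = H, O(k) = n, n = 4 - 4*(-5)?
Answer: 1/88130 ≈ 1.1347e-5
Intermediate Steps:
n = 24 (n = 4 + 20 = 24)
O(k) = 24
1/(U + a(-280, O(12))) = 1/(88106 + 24) = 1/88130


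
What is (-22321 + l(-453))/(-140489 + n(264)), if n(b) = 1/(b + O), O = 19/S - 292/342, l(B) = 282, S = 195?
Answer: 64485078167/411064199902 ≈ 0.15687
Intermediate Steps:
O = -8407/11115 (O = 19/195 - 292/342 = 19*(1/195) - 292*1/342 = 19/195 - 146/171 = -8407/11115 ≈ -0.75636)
n(b) = 1/(-8407/11115 + b) (n(b) = 1/(b - 8407/11115) = 1/(-8407/11115 + b))
(-22321 + l(-453))/(-140489 + n(264)) = (-22321 + 282)/(-140489 + 11115/(-8407 + 11115*264)) = -22039/(-140489 + 11115/(-8407 + 2934360)) = -22039/(-140489 + 11115/2925953) = -22039/(-411064199902/2925953) = -22039*(-2925953/411064199902) = 64485078167/411064199902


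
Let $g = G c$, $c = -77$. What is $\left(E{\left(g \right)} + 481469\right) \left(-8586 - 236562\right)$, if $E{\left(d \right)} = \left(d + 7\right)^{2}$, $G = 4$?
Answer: $-140241816360$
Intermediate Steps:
$g = -308$ ($g = 4 \left(-77\right) = -308$)
$E{\left(d \right)} = \left(7 + d\right)^{2}$
$\left(E{\left(g \right)} + 481469\right) \left(-8586 - 236562\right) = \left(\left(7 - 308\right)^{2} + 481469\right) \left(-8586 - 236562\right) = \left(\left(-301\right)^{2} + 481469\right) \left(-245148\right) = \left(90601 + 481469\right) \left(-245148\right) = 572070 \left(-245148\right) = -140241816360$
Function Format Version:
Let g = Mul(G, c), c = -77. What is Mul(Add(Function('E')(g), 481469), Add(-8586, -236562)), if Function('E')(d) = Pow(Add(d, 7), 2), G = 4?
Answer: -140241816360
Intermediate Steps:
g = -308 (g = Mul(4, -77) = -308)
Function('E')(d) = Pow(Add(7, d), 2)
Mul(Add(Function('E')(g), 481469), Add(-8586, -236562)) = Mul(Add(Pow(Add(7, -308), 2), 481469), Add(-8586, -236562)) = Mul(Add(Pow(-301, 2), 481469), -245148) = Mul(Add(90601, 481469), -245148) = Mul(572070, -245148) = -140241816360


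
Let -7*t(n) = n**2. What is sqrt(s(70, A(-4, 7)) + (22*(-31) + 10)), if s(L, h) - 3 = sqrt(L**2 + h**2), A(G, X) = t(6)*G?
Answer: sqrt(-32781 + 14*sqrt(65209))/7 ≈ 24.414*I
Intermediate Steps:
t(n) = -n**2/7
A(G, X) = -36*G/7 (A(G, X) = (-1/7*6**2)*G = (-1/7*36)*G = -36*G/7)
s(L, h) = 3 + sqrt(L**2 + h**2)
sqrt(s(70, A(-4, 7)) + (22*(-31) + 10)) = sqrt((3 + sqrt(70**2 + (-36/7*(-4))**2)) + (22*(-31) + 10)) = sqrt((3 + sqrt(4900 + (144/7)**2)) + (-682 + 10)) = sqrt((3 + sqrt(4900 + 20736/49)) - 672) = sqrt((3 + sqrt(260836/49)) - 672) = sqrt((3 + 2*sqrt(65209)/7) - 672) = sqrt(-669 + 2*sqrt(65209)/7)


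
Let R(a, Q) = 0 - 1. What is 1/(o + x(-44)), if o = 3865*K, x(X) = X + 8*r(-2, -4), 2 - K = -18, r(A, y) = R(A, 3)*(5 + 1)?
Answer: 1/77208 ≈ 1.2952e-5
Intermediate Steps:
R(a, Q) = -1
r(A, y) = -6 (r(A, y) = -(5 + 1) = -1*6 = -6)
K = 20 (K = 2 - 1*(-18) = 2 + 18 = 20)
x(X) = -48 + X (x(X) = X + 8*(-6) = X - 48 = -48 + X)
o = 77300 (o = 3865*20 = 77300)
1/(o + x(-44)) = 1/(77300 + (-48 - 44)) = 1/(77300 - 92) = 1/77208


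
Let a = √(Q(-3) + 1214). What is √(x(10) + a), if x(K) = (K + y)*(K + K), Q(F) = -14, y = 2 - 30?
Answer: 2*√(-90 + 5*√3) ≈ 18.038*I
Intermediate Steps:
y = -28
x(K) = 2*K*(-28 + K) (x(K) = (K - 28)*(K + K) = (-28 + K)*(2*K) = 2*K*(-28 + K))
a = 20*√3 (a = √(-14 + 1214) = √1200 = 20*√3 ≈ 34.641)
√(x(10) + a) = √(2*10*(-28 + 10) + 20*√3) = √(2*10*(-18) + 20*√3) = √(-360 + 20*√3)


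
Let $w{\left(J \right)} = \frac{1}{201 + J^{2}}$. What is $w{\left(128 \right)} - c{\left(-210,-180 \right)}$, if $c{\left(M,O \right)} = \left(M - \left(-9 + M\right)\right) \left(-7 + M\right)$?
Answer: $\frac{32390506}{16585} \approx 1953.0$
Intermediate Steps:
$c{\left(M,O \right)} = -63 + 9 M$ ($c{\left(M,O \right)} = 9 \left(-7 + M\right) = -63 + 9 M$)
$w{\left(128 \right)} - c{\left(-210,-180 \right)} = \frac{1}{201 + 128^{2}} - \left(-63 + 9 \left(-210\right)\right) = \frac{1}{201 + 16384} - \left(-63 - 1890\right) = \frac{1}{16585} - -1953 = \frac{1}{16585} + 1953 = \frac{32390506}{16585}$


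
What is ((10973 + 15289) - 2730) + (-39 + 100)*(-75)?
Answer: 18957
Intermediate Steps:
((10973 + 15289) - 2730) + (-39 + 100)*(-75) = (26262 - 2730) + 61*(-75) = 23532 - 4575 = 18957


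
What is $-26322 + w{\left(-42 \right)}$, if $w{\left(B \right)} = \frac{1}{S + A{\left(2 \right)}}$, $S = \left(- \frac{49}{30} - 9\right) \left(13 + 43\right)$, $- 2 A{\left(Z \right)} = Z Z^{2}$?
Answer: $- \frac{236687439}{8992} \approx -26322.0$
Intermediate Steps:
$A{\left(Z \right)} = - \frac{Z^{3}}{2}$ ($A{\left(Z \right)} = - \frac{Z Z^{2}}{2} = - \frac{Z^{3}}{2}$)
$S = - \frac{8932}{15}$ ($S = \left(\left(-49\right) \frac{1}{30} - 9\right) 56 = \left(- \frac{49}{30} - 9\right) 56 = \left(- \frac{319}{30}\right) 56 = - \frac{8932}{15} \approx -595.47$)
$w{\left(B \right)} = - \frac{15}{8992}$ ($w{\left(B \right)} = \frac{1}{- \frac{8932}{15} - \frac{2^{3}}{2}} = \frac{1}{- \frac{8932}{15} - 4} = \frac{1}{- \frac{8992}{15}} = - \frac{15}{8992}$)
$-26322 + w{\left(-42 \right)} = -26322 - \frac{15}{8992} = - \frac{236687439}{8992}$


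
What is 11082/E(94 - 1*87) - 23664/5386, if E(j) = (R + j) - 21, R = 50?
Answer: 4902979/16158 ≈ 303.44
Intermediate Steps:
E(j) = 29 + j (E(j) = (50 + j) - 21 = 29 + j)
11082/E(94 - 1*87) - 23664/5386 = 11082/(29 + (94 - 1*87)) - 23664/5386 = 11082/(29 + (94 - 87)) - 23664*1/5386 = 11082/(29 + 7) - 11832/2693 = 11082/36 - 11832/2693 = 11082*(1/36) - 11832/2693 = 1847/6 - 11832/2693 = 4902979/16158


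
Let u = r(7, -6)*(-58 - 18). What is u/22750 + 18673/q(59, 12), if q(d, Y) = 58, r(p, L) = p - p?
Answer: 18673/58 ≈ 321.95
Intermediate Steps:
r(p, L) = 0
u = 0 (u = 0*(-58 - 18) = 0*(-76) = 0)
u/22750 + 18673/q(59, 12) = 0/22750 + 18673/58 = 0*(1/22750) + 18673*(1/58) = 0 + 18673/58 = 18673/58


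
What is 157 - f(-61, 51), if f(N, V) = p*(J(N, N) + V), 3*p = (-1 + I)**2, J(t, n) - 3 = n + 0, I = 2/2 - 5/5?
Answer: 478/3 ≈ 159.33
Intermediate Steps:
I = 0 (I = 2*(1/2) - 5*1/5 = 1 - 1 = 0)
J(t, n) = 3 + n (J(t, n) = 3 + (n + 0) = 3 + n)
p = 1/3 (p = (-1 + 0)**2/3 = (1/3)*(-1)**2 = (1/3)*1 = 1/3 ≈ 0.33333)
f(N, V) = 1 + N/3 + V/3 (f(N, V) = ((3 + N) + V)/3 = (3 + N + V)/3 = 1 + N/3 + V/3)
157 - f(-61, 51) = 157 - (1 + (1/3)*(-61) + (1/3)*51) = 157 - (1 - 61/3 + 17) = 157 - 1*(-7/3) = 157 + 7/3 = 478/3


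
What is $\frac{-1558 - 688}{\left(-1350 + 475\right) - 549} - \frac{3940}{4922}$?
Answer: $\frac{1361063}{1752232} \approx 0.77676$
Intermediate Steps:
$\frac{-1558 - 688}{\left(-1350 + 475\right) - 549} - \frac{3940}{4922} = - \frac{2246}{-875 - 549} - \frac{1970}{2461} = - \frac{2246}{-1424} - \frac{1970}{2461} = \left(-2246\right) \left(- \frac{1}{1424}\right) - \frac{1970}{2461} = \frac{1123}{712} - \frac{1970}{2461} = \frac{1361063}{1752232}$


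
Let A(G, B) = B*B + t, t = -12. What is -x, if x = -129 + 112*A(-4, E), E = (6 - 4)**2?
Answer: -319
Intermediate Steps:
E = 4 (E = 2**2 = 4)
A(G, B) = -12 + B**2 (A(G, B) = B*B - 12 = B**2 - 12 = -12 + B**2)
x = 319 (x = -129 + 112*(-12 + 4**2) = -129 + 112*(-12 + 16) = -129 + 112*4 = -129 + 448 = 319)
-x = -1*319 = -319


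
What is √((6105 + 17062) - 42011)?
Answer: 2*I*√4711 ≈ 137.27*I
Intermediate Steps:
√((6105 + 17062) - 42011) = √(23167 - 42011) = √(-18844) = 2*I*√4711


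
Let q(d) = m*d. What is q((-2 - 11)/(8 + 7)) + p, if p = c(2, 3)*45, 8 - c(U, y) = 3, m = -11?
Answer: 3518/15 ≈ 234.53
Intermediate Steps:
c(U, y) = 5 (c(U, y) = 8 - 1*3 = 8 - 3 = 5)
q(d) = -11*d
p = 225 (p = 5*45 = 225)
q((-2 - 11)/(8 + 7)) + p = -11*(-2 - 11)/(8 + 7) + 225 = -(-143)/15 + 225 = -11*(-13/15) + 225 = 143/15 + 225 = 3518/15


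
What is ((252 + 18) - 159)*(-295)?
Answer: -32745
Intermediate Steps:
((252 + 18) - 159)*(-295) = (270 - 159)*(-295) = 111*(-295) = -32745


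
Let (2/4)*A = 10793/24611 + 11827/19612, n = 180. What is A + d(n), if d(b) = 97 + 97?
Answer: 47321827017/241335466 ≈ 196.08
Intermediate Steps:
A = 502746613/241335466 (A = 2*(10793/24611 + 11827/19612) = 2*(502746613/482670932) = 502746613/241335466 ≈ 2.0832)
d(b) = 194
A + d(n) = 502746613/241335466 + 194 = 47321827017/241335466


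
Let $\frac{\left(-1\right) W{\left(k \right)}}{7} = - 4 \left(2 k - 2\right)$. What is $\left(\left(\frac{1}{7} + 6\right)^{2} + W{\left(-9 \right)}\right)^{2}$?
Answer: $\frac{654899281}{2401} \approx 2.7276 \cdot 10^{5}$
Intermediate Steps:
$W{\left(k \right)} = -56 + 56 k$ ($W{\left(k \right)} = - 7 \left(- 4 \left(2 k - 2\right)\right) = - 7 \left(- 4 \left(-2 + 2 k\right)\right) = - 7 \left(8 - 8 k\right) = -56 + 56 k$)
$\left(\left(\frac{1}{7} + 6\right)^{2} + W{\left(-9 \right)}\right)^{2} = \left(\left(\frac{1}{7} + 6\right)^{2} + \left(-56 + 56 \left(-9\right)\right)\right)^{2} = \left(\left(\frac{1}{7} + 6\right)^{2} - 560\right)^{2} = \left(\left(\frac{43}{7}\right)^{2} - 560\right)^{2} = \left(\frac{1849}{49} - 560\right)^{2} = \left(- \frac{25591}{49}\right)^{2} = \frac{654899281}{2401}$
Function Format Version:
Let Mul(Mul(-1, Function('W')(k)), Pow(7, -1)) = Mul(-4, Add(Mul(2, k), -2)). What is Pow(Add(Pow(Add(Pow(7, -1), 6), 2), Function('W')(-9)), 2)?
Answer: Rational(654899281, 2401) ≈ 2.7276e+5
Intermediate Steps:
Function('W')(k) = Add(-56, Mul(56, k)) (Function('W')(k) = Mul(-7, Mul(-4, Add(Mul(2, k), -2))) = Mul(-7, Mul(-4, Add(-2, Mul(2, k)))) = Mul(-7, Add(8, Mul(-8, k))) = Add(-56, Mul(56, k)))
Pow(Add(Pow(Add(Pow(7, -1), 6), 2), Function('W')(-9)), 2) = Pow(Add(Pow(Add(Pow(7, -1), 6), 2), Add(-56, Mul(56, -9))), 2) = Pow(Add(Pow(Add(Rational(1, 7), 6), 2), Add(-56, -504)), 2) = Pow(Add(Pow(Rational(43, 7), 2), -560), 2) = Pow(Add(Rational(1849, 49), -560), 2) = Pow(Rational(-25591, 49), 2) = Rational(654899281, 2401)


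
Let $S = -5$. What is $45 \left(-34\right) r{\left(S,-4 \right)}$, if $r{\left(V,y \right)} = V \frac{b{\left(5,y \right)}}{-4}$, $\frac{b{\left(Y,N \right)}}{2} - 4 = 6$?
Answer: $-38250$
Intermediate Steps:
$b{\left(Y,N \right)} = 20$ ($b{\left(Y,N \right)} = 8 + 2 \cdot 6 = 8 + 12 = 20$)
$r{\left(V,y \right)} = - 5 V$ ($r{\left(V,y \right)} = V \frac{20}{-4} = V 20 \left(- \frac{1}{4}\right) = V \left(-5\right) = - 5 V$)
$45 \left(-34\right) r{\left(S,-4 \right)} = 45 \left(-34\right) \left(\left(-5\right) \left(-5\right)\right) = \left(-1530\right) 25 = -38250$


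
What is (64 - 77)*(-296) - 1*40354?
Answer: -36506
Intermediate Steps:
(64 - 77)*(-296) - 1*40354 = -13*(-296) - 40354 = 3848 - 40354 = -36506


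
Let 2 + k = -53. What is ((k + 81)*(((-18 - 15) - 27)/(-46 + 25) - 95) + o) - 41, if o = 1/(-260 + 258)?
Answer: -34121/14 ≈ -2437.2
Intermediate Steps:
k = -55 (k = -2 - 53 = -55)
o = -1/2 (o = 1/(-2) = -1/2 ≈ -0.50000)
((k + 81)*(((-18 - 15) - 27)/(-46 + 25) - 95) + o) - 41 = ((-55 + 81)*(((-18 - 15) - 27)/(-46 + 25) - 95) - 1/2) - 41 = (26*((-33 - 27)/(-21) - 95) - 1/2) - 41 = (26*(-60*(-1/21) - 95) - 1/2) - 41 = (26*(20/7 - 95) - 1/2) - 41 = (26*(-645/7) - 1/2) - 41 = (-16770/7 - 1/2) - 41 = -33547/14 - 41 = -34121/14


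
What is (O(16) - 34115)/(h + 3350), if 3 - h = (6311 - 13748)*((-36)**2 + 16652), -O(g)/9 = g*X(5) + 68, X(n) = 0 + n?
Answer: -35447/133482629 ≈ -0.00026555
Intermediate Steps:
X(n) = n
O(g) = -612 - 45*g (O(g) = -9*(g*5 + 68) = -9*(5*g + 68) = -9*(68 + 5*g) = -612 - 45*g)
h = 133479279 (h = 3 - (6311 - 13748)*((-36)**2 + 16652) = 3 - (-7437)*(1296 + 16652) = 3 - (-7437)*17948 = 3 - 1*(-133479276) = 3 + 133479276 = 133479279)
(O(16) - 34115)/(h + 3350) = ((-612 - 45*16) - 34115)/(133479279 + 3350) = ((-612 - 720) - 34115)/133482629 = (-1332 - 34115)*(1/133482629) = -35447*1/133482629 = -35447/133482629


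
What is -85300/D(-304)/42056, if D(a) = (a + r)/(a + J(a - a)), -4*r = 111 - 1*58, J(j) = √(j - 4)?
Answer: -12965600/6671133 + 85300*I/6671133 ≈ -1.9435 + 0.012786*I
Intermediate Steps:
J(j) = √(-4 + j)
r = -53/4 (r = -(111 - 1*58)/4 = -(111 - 58)/4 = -¼*53 = -53/4 ≈ -13.250)
D(a) = (-53/4 + a)/(a + 2*I) (D(a) = (a - 53/4)/(a + √(-4 + (a - a))) = (-53/4 + a)/(a + √(-4 + 0)) = (-53/4 + a)/(a + √(-4)) = (-53/4 + a)/(a + 2*I))
-85300/D(-304)/42056 = -85300*(-304 + 2*I)/(-53/4 - 304)/42056 = -(103724800/1269 - 682400*I/1269)*(1/42056) = -85300*(1216/1269 - 8*I/1269)*(1/42056) = (-103724800/1269 + 682400*I/1269)*(1/42056) = -12965600/6671133 + 85300*I/6671133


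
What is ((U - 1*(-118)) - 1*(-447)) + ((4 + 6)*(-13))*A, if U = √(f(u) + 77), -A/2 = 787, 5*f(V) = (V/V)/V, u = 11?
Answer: 205185 + 2*√58245/55 ≈ 2.0519e+5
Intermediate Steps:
f(V) = 1/(5*V) (f(V) = ((V/V)/V)/5 = (1/V)/5 = 1/(5*V))
A = -1574 (A = -2*787 = -1574)
U = 2*√58245/55 (U = √((⅕)/11 + 77) = √((⅕)*(1/11) + 77) = √(1/55 + 77) = √(4236/55) = 2*√58245/55 ≈ 8.7760)
((U - 1*(-118)) - 1*(-447)) + ((4 + 6)*(-13))*A = ((2*√58245/55 - 1*(-118)) - 1*(-447)) + ((4 + 6)*(-13))*(-1574) = ((2*√58245/55 + 118) + 447) + (10*(-13))*(-1574) = ((118 + 2*√58245/55) + 447) - 130*(-1574) = (565 + 2*√58245/55) + 204620 = 205185 + 2*√58245/55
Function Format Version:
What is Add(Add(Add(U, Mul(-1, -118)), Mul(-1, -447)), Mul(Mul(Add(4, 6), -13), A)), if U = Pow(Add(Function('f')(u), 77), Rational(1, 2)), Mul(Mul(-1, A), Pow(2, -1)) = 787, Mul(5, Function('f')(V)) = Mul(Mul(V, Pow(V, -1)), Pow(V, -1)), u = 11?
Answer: Add(205185, Mul(Rational(2, 55), Pow(58245, Rational(1, 2)))) ≈ 2.0519e+5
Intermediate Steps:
Function('f')(V) = Mul(Rational(1, 5), Pow(V, -1)) (Function('f')(V) = Mul(Rational(1, 5), Mul(Mul(V, Pow(V, -1)), Pow(V, -1))) = Mul(Rational(1, 5), Mul(1, Pow(V, -1))) = Mul(Rational(1, 5), Pow(V, -1)))
A = -1574 (A = Mul(-2, 787) = -1574)
U = Mul(Rational(2, 55), Pow(58245, Rational(1, 2))) (U = Pow(Add(Mul(Rational(1, 5), Pow(11, -1)), 77), Rational(1, 2)) = Pow(Add(Mul(Rational(1, 5), Rational(1, 11)), 77), Rational(1, 2)) = Pow(Add(Rational(1, 55), 77), Rational(1, 2)) = Pow(Rational(4236, 55), Rational(1, 2)) = Mul(Rational(2, 55), Pow(58245, Rational(1, 2))) ≈ 8.7760)
Add(Add(Add(U, Mul(-1, -118)), Mul(-1, -447)), Mul(Mul(Add(4, 6), -13), A)) = Add(Add(Add(Mul(Rational(2, 55), Pow(58245, Rational(1, 2))), Mul(-1, -118)), Mul(-1, -447)), Mul(Mul(Add(4, 6), -13), -1574)) = Add(Add(Add(Mul(Rational(2, 55), Pow(58245, Rational(1, 2))), 118), 447), Mul(Mul(10, -13), -1574)) = Add(Add(Add(118, Mul(Rational(2, 55), Pow(58245, Rational(1, 2)))), 447), Mul(-130, -1574)) = Add(Add(565, Mul(Rational(2, 55), Pow(58245, Rational(1, 2)))), 204620) = Add(205185, Mul(Rational(2, 55), Pow(58245, Rational(1, 2))))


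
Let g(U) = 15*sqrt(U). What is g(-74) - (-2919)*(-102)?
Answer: -297738 + 15*I*sqrt(74) ≈ -2.9774e+5 + 129.03*I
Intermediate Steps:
g(-74) - (-2919)*(-102) = 15*sqrt(-74) - (-2919)*(-102) = 15*(I*sqrt(74)) - 1*297738 = 15*I*sqrt(74) - 297738 = -297738 + 15*I*sqrt(74)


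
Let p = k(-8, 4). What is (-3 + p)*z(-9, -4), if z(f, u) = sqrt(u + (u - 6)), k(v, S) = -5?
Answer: -8*I*sqrt(14) ≈ -29.933*I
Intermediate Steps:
z(f, u) = sqrt(-6 + 2*u) (z(f, u) = sqrt(u + (-6 + u)) = sqrt(-6 + 2*u))
p = -5
(-3 + p)*z(-9, -4) = (-3 - 5)*sqrt(-6 + 2*(-4)) = -8*sqrt(-6 - 8) = -8*I*sqrt(14)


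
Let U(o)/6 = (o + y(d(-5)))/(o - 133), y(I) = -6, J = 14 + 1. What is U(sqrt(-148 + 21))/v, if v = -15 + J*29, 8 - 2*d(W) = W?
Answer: 185/249424 - 127*I*sqrt(127)/1247120 ≈ 0.00074171 - 0.0011476*I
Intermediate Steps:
J = 15
d(W) = 4 - W/2
U(o) = 6*(-6 + o)/(-133 + o) (U(o) = 6*((o - 6)/(o - 133)) = 6*((-6 + o)/(-133 + o)) = 6*(-6 + o)/(-133 + o))
v = 420 (v = -15 + 15*29 = -15 + 435 = 420)
U(sqrt(-148 + 21))/v = (6*(-6 + sqrt(-148 + 21))/(-133 + sqrt(-148 + 21)))/420 = (6*(-6 + sqrt(-127))/(-133 + sqrt(-127)))*(1/420) = (6*(-6 + I*sqrt(127))/(-133 + I*sqrt(127)))*(1/420) = (-6 + I*sqrt(127))/(70*(-133 + I*sqrt(127)))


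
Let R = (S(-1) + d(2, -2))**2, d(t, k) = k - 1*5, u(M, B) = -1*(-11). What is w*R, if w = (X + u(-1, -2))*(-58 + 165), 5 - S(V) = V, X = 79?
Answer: 9630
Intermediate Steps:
S(V) = 5 - V
u(M, B) = 11
d(t, k) = -5 + k (d(t, k) = k - 5 = -5 + k)
R = 1 (R = ((5 - 1*(-1)) + (-5 - 2))**2 = ((5 + 1) - 7)**2 = (6 - 7)**2 = (-1)**2 = 1)
w = 9630 (w = (79 + 11)*(-58 + 165) = 90*107 = 9630)
w*R = 9630*1 = 9630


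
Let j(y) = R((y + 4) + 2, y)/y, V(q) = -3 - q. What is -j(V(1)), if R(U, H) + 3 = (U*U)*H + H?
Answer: -23/4 ≈ -5.7500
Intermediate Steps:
R(U, H) = -3 + H + H*U² (R(U, H) = -3 + ((U*U)*H + H) = -3 + (U²*H + H) = -3 + (H*U² + H) = -3 + (H + H*U²) = -3 + H + H*U²)
j(y) = (-3 + y + y*(6 + y)²)/y (j(y) = (-3 + y + y*((y + 4) + 2)²)/y = (-3 + y + y*((4 + y) + 2)²)/y = (-3 + y + y*(6 + y)²)/y)
-j(V(1)) = -(1 + (6 + (-3 - 1*1))² - 3/(-3 - 1*1)) = -(1 + (6 + (-3 - 1))² - 3/(-3 - 1)) = -(1 + (6 - 4)² - 3/(-4)) = -(1 + 2² - 3*(-¼)) = -(1 + 4 + ¾) = -1*23/4 = -23/4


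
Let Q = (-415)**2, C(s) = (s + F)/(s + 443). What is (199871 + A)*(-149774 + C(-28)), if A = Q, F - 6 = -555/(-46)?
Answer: -531945858695616/9545 ≈ -5.5730e+10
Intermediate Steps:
F = 831/46 (F = 6 - 555/(-46) = 6 - 555*(-1/46) = 6 + 555/46 = 831/46 ≈ 18.065)
C(s) = (831/46 + s)/(443 + s) (C(s) = (s + 831/46)/(s + 443) = (831/46 + s)/(443 + s))
Q = 172225
A = 172225
(199871 + A)*(-149774 + C(-28)) = (199871 + 172225)*(-149774 + (831/46 - 28)/(443 - 28)) = 372096*(-149774 - 457/46/415) = 372096*(-149774 + (1/415)*(-457/46)) = 372096*(-149774 - 457/19090) = 372096*(-2859186117/19090) = -531945858695616/9545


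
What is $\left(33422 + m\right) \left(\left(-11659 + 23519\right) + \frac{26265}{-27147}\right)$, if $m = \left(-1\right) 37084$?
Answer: $- \frac{392977953870}{9049} \approx -4.3428 \cdot 10^{7}$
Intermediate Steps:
$m = -37084$
$\left(33422 + m\right) \left(\left(-11659 + 23519\right) + \frac{26265}{-27147}\right) = \left(33422 - 37084\right) \left(\left(-11659 + 23519\right) + \frac{26265}{-27147}\right) = - 3662 \left(11860 + 26265 \left(- \frac{1}{27147}\right)\right) = - 3662 \left(11860 - \frac{8755}{9049}\right) = \left(-3662\right) \frac{107312385}{9049} = - \frac{392977953870}{9049}$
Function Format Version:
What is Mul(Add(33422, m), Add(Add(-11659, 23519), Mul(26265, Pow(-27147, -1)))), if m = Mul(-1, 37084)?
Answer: Rational(-392977953870, 9049) ≈ -4.3428e+7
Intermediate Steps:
m = -37084
Mul(Add(33422, m), Add(Add(-11659, 23519), Mul(26265, Pow(-27147, -1)))) = Mul(Add(33422, -37084), Add(Add(-11659, 23519), Mul(26265, Pow(-27147, -1)))) = Mul(-3662, Add(11860, Mul(26265, Rational(-1, 27147)))) = Mul(-3662, Add(11860, Rational(-8755, 9049))) = Mul(-3662, Rational(107312385, 9049)) = Rational(-392977953870, 9049)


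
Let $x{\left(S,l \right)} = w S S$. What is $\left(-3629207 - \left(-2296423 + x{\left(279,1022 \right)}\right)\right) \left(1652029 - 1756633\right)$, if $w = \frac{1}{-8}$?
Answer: $\frac{276793455081}{2} \approx 1.384 \cdot 10^{11}$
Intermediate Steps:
$w = - \frac{1}{8} \approx -0.125$
$x{\left(S,l \right)} = - \frac{S^{2}}{8}$ ($x{\left(S,l \right)} = - \frac{S}{8} S = - \frac{S^{2}}{8}$)
$\left(-3629207 - \left(-2296423 + x{\left(279,1022 \right)}\right)\right) \left(1652029 - 1756633\right) = \left(-3629207 + \left(2296423 - - \frac{279^{2}}{8}\right)\right) \left(1652029 - 1756633\right) = \left(-3629207 + \left(2296423 - \left(- \frac{1}{8}\right) 77841\right)\right) \left(-104604\right) = \left(-3629207 + \left(2296423 - - \frac{77841}{8}\right)\right) \left(-104604\right) = \left(-3629207 + \left(2296423 + \frac{77841}{8}\right)\right) \left(-104604\right) = \left(-3629207 + \frac{18449225}{8}\right) \left(-104604\right) = \left(- \frac{10584431}{8}\right) \left(-104604\right) = \frac{276793455081}{2}$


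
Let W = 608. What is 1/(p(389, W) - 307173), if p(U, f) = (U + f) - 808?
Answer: -1/306984 ≈ -3.2575e-6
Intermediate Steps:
p(U, f) = -808 + U + f
1/(p(389, W) - 307173) = 1/((-808 + 389 + 608) - 307173) = 1/(189 - 307173) = 1/(-306984) = -1/306984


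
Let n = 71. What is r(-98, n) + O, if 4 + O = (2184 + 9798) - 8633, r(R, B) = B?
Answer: 3416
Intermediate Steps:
O = 3345 (O = -4 + ((2184 + 9798) - 8633) = -4 + (11982 - 8633) = -4 + 3349 = 3345)
r(-98, n) + O = 71 + 3345 = 3416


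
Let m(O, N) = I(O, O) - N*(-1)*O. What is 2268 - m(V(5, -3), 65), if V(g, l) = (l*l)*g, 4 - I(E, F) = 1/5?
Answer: -3304/5 ≈ -660.80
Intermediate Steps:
I(E, F) = 19/5 (I(E, F) = 4 - 1/5 = 4 - 1*⅕ = 4 - ⅕ = 19/5)
V(g, l) = g*l² (V(g, l) = l²*g = g*l²)
m(O, N) = 19/5 + N*O (m(O, N) = 19/5 - N*(-1)*O = 19/5 - (-N)*O = 19/5 - (-1)*N*O = 19/5 + N*O)
2268 - m(V(5, -3), 65) = 2268 - (19/5 + 65*(5*(-3)²)) = 2268 - (19/5 + 65*(5*9)) = 2268 - (19/5 + 65*45) = 2268 - (19/5 + 2925) = 2268 - 1*14644/5 = 2268 - 14644/5 = -3304/5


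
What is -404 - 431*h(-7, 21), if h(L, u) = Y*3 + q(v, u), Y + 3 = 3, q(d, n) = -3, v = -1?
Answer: 889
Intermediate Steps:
Y = 0 (Y = -3 + 3 = 0)
h(L, u) = -3 (h(L, u) = 0*3 - 3 = 0 - 3 = -3)
-404 - 431*h(-7, 21) = -404 - 431*(-3) = -404 + 1293 = 889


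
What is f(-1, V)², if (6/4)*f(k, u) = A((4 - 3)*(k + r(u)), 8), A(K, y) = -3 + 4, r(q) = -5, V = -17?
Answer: 4/9 ≈ 0.44444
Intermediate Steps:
A(K, y) = 1
f(k, u) = ⅔ (f(k, u) = (⅔)*1 = ⅔)
f(-1, V)² = (⅔)² = 4/9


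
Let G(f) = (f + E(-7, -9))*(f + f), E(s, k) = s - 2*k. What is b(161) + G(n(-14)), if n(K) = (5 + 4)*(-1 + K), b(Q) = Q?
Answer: 33641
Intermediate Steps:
n(K) = -9 + 9*K (n(K) = 9*(-1 + K) = -9 + 9*K)
G(f) = 2*f*(11 + f) (G(f) = (f + (-7 - 2*(-9)))*(f + f) = (f + (-7 + 18))*(2*f) = (f + 11)*(2*f) = (11 + f)*(2*f) = 2*f*(11 + f))
b(161) + G(n(-14)) = 161 + 2*(-9 + 9*(-14))*(11 + (-9 + 9*(-14))) = 161 + 2*(-9 - 126)*(11 + (-9 - 126)) = 161 + 2*(-135)*(11 - 135) = 161 + 2*(-135)*(-124) = 161 + 33480 = 33641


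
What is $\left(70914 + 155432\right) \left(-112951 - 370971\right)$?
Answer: $-109533809012$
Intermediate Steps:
$\left(70914 + 155432\right) \left(-112951 - 370971\right) = 226346 \left(-483922\right) = -109533809012$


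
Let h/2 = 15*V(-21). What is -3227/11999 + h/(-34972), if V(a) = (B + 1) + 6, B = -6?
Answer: -56607307/209814514 ≈ -0.26980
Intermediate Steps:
V(a) = 1 (V(a) = (-6 + 1) + 6 = -5 + 6 = 1)
h = 30 (h = 2*(15*1) = 2*15 = 30)
-3227/11999 + h/(-34972) = -3227/11999 + 30/(-34972) = -3227*1/11999 + 30*(-1/34972) = -3227/11999 - 15/17486 = -56607307/209814514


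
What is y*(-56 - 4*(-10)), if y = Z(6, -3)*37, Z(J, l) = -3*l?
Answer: -5328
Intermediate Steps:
y = 333 (y = -3*(-3)*37 = 9*37 = 333)
y*(-56 - 4*(-10)) = 333*(-56 - 4*(-10)) = 333*(-56 + 40) = 333*(-16) = -5328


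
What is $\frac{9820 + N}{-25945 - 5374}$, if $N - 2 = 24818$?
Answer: $- \frac{34640}{31319} \approx -1.106$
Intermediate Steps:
$N = 24820$ ($N = 2 + 24818 = 24820$)
$\frac{9820 + N}{-25945 - 5374} = \frac{9820 + 24820}{-25945 - 5374} = \frac{34640}{-31319} = 34640 \left(- \frac{1}{31319}\right) = - \frac{34640}{31319}$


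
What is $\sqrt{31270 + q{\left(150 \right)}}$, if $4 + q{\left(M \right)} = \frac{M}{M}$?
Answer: $\sqrt{31267} \approx 176.82$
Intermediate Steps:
$q{\left(M \right)} = -3$ ($q{\left(M \right)} = -4 + \frac{M}{M} = -4 + 1 = -3$)
$\sqrt{31270 + q{\left(150 \right)}} = \sqrt{31270 - 3} = \sqrt{31267}$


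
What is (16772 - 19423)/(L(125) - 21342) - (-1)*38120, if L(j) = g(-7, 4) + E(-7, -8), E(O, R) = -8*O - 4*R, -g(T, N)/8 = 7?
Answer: 812339851/21310 ≈ 38120.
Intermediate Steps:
g(T, N) = -56 (g(T, N) = -8*7 = -56)
L(j) = 32 (L(j) = -56 + (-8*(-7) - 4*(-8)) = -56 + (56 + 32) = -56 + 88 = 32)
(16772 - 19423)/(L(125) - 21342) - (-1)*38120 = (16772 - 19423)/(32 - 21342) - (-1)*38120 = -2651/(-21310) - 1*(-38120) = -2651*(-1/21310) + 38120 = 2651/21310 + 38120 = 812339851/21310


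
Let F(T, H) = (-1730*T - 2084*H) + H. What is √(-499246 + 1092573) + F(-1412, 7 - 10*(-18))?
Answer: 2053239 + √593327 ≈ 2.0540e+6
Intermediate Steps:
F(T, H) = -2083*H - 1730*T (F(T, H) = (-2084*H - 1730*T) + H = -2083*H - 1730*T)
√(-499246 + 1092573) + F(-1412, 7 - 10*(-18)) = √(-499246 + 1092573) + (-2083*(7 - 10*(-18)) - 1730*(-1412)) = √593327 + (-2083*(7 + 180) + 2442760) = √593327 + (-2083*187 + 2442760) = √593327 + (-389521 + 2442760) = √593327 + 2053239 = 2053239 + √593327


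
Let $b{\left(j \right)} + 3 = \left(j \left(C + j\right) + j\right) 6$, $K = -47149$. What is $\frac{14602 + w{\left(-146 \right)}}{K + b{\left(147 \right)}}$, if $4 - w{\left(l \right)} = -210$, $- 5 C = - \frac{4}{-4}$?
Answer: $\frac{37040}{208019} \approx 0.17806$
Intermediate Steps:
$C = - \frac{1}{5}$ ($C = - \frac{\left(-4\right) \frac{1}{-4}}{5} = - \frac{\left(-4\right) \left(- \frac{1}{4}\right)}{5} = \left(- \frac{1}{5}\right) 1 = - \frac{1}{5} \approx -0.2$)
$w{\left(l \right)} = 214$ ($w{\left(l \right)} = 4 - -210 = 4 + 210 = 214$)
$b{\left(j \right)} = -3 + 6 j + 6 j \left(- \frac{1}{5} + j\right)$ ($b{\left(j \right)} = -3 + \left(j \left(- \frac{1}{5} + j\right) + j\right) 6 = -3 + \left(j + j \left(- \frac{1}{5} + j\right)\right) 6 = -3 + \left(6 j + 6 j \left(- \frac{1}{5} + j\right)\right) = -3 + 6 j + 6 j \left(- \frac{1}{5} + j\right)$)
$\frac{14602 + w{\left(-146 \right)}}{K + b{\left(147 \right)}} = \frac{14602 + 214}{-47149 + \left(-3 + 6 \cdot 147^{2} + \frac{24}{5} \cdot 147\right)} = \frac{14816}{-47149 + \left(-3 + 6 \cdot 21609 + \frac{3528}{5}\right)} = \frac{14816}{-47149 + \left(-3 + 129654 + \frac{3528}{5}\right)} = \frac{14816}{-47149 + \frac{651783}{5}} = \frac{14816}{\frac{416038}{5}} = 14816 \cdot \frac{5}{416038} = \frac{37040}{208019}$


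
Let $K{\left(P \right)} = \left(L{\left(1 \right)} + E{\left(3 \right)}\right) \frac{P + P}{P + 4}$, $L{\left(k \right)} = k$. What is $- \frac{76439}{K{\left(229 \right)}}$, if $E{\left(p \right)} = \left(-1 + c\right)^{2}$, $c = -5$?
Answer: $- \frac{17810287}{16946} \approx -1051.0$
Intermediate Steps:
$E{\left(p \right)} = 36$ ($E{\left(p \right)} = \left(-1 - 5\right)^{2} = \left(-6\right)^{2} = 36$)
$K{\left(P \right)} = \frac{74 P}{4 + P}$ ($K{\left(P \right)} = \left(1 + 36\right) \frac{P + P}{P + 4} = 37 \frac{2 P}{4 + P} = \frac{74 P}{4 + P}$)
$- \frac{76439}{K{\left(229 \right)}} = - \frac{76439}{74 \cdot 229 \frac{1}{4 + 229}} = - \frac{76439}{74 \cdot 229 \cdot \frac{1}{233}} = - \frac{76439}{\frac{16946}{233}} = \left(-76439\right) \frac{233}{16946} = - \frac{17810287}{16946}$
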